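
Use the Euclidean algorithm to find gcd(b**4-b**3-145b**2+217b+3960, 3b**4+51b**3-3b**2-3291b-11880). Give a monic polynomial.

b**3+8b**2-73b-440

Apply the Euclidean algorithm:
  b**4-b**3-145b**2+217b+3960 = (1/3)(3b**4+51b**3-3b**2-3291b-11880) + (-18b**3-144b**2+1314b+7920)
  3b**4+51b**3-3b**2-3291b-11880 = (-(1/6)b-3/2)(-18b**3-144b**2+1314b+7920) + (0)
Last nonzero remainder: -18b**3-144b**2+1314b+7920. Dividing through by -18 gives the monic gcd b**3+8b**2-73b-440.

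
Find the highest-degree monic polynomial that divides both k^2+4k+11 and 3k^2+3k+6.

1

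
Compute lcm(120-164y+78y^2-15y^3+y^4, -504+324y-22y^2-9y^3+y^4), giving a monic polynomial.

Euclidean algorithm in ℚ[y]:
  y^4-15y^3+78y^2-164y+120 = (y^4-9y^3-22y^2+324y-504) + (-6y^3+100y^2-488y+624)
  y^4-9y^3-22y^2+324y-504 = (-(1/6)y-23/18)(-6y^3+100y^2-488y+624) + ((220/9)y^2-(1760/9)y+880/3)
  -6y^3+100y^2-488y+624 = (-(27/110)y+117/55)((220/9)y^2-(1760/9)y+880/3) + (0)
Last nonzero remainder: (220/9)y^2-(1760/9)y+880/3. Dividing through by 220/9 gives the monic gcd y^2-8y+12.
Then lcm(f, g) = f·g / gcd(f, g); expanding and making the result monic gives the answer.

-5040+6768y-2992y^2+388y^3+51y^4-16y^5+y^6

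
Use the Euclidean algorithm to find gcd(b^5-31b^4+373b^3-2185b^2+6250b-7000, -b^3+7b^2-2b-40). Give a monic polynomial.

Repeated division with remainder:
  b^5-31b^4+373b^3-2185b^2+6250b-7000 = (-b^2+24b-203)(-b^3+7b^2-2b-40) + (-756b^2+6804b-15120)
  -b^3+7b^2-2b-40 = ((1/756)b+1/378)(-756b^2+6804b-15120) + (0)
Last nonzero remainder: -756b^2+6804b-15120. Dividing through by -756 gives the monic gcd b^2-9b+20.

b^2-9b+20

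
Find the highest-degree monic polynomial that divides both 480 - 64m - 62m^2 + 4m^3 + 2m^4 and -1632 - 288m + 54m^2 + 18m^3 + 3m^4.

Repeated division with remainder:
  2m^4 + 4m^3 - 62m^2 - 64m + 480 = (2/3)(3m^4 + 18m^3 + 54m^2 - 288m - 1632) + (-8m^3 - 98m^2 + 128m + 1568)
  3m^4 + 18m^3 + 54m^2 - 288m - 1632 = (-(3/8)m + 75/32)(-8m^3 - 98m^2 + 128m + 1568) + ((5307/16)m^2 - 5307)
  -8m^3 - 98m^2 + 128m + 1568 = (-(128/5307)m - 1568/5307)((5307/16)m^2 - 5307) + (0)
Last nonzero remainder: (5307/16)m^2 - 5307. Dividing through by 5307/16 gives the monic gcd m^2 - 16.

-16 + m^2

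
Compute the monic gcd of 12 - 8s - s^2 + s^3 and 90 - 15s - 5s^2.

1

Euclidean algorithm in ℚ[s]:
  s^3 - s^2 - 8s + 12 = (-(1/5)s + 4/5)(-5s^2 - 15s + 90) + (22s - 60)
  -5s^2 - 15s + 90 = (-(5/22)s - 315/242)(22s - 60) + (1440/121)
  22s - 60 = ((1331/720)s - 121/24)(1440/121) + (0)
The last nonzero remainder is the constant 1440/121, so the polynomials are coprime and gcd = 1.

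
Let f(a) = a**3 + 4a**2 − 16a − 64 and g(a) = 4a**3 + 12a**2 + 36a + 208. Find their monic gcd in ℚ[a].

By polynomial division,
  a**3 + 4a**2 − 16a − 64 = (1/4)(4a**3 + 12a**2 + 36a + 208) + (a**2 − 25a − 116)
  4a**3 + 12a**2 + 36a + 208 = (4a + 112)(a**2 − 25a − 116) + (3300a + 13200)
  a**2 − 25a − 116 = ((1/3300)a − 29/3300)(3300a + 13200) + (0)
Last nonzero remainder: 3300a + 13200. Dividing through by 3300 gives the monic gcd a + 4.

a + 4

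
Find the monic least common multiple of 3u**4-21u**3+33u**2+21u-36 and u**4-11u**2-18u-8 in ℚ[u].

u**6-4u**5-8u**4+26u**3+31u**2-22u-24

Repeated division with remainder:
  3u**4-21u**3+33u**2+21u-36 = (3)(u**4-11u**2-18u-8) + (-21u**3+66u**2+75u-12)
  u**4-11u**2-18u-8 = (-(1/21)u-22/147)(-21u**3+66u**2+75u-12) + ((120/49)u**2-(360/49)u-480/49)
  -21u**3+66u**2+75u-12 = (-(343/40)u+49/40)((120/49)u**2-(360/49)u-480/49) + (0)
Last nonzero remainder: (120/49)u**2-(360/49)u-480/49. Dividing through by 120/49 gives the monic gcd u**2-3u-4.
Then lcm(f, g) = f·g / gcd(f, g); expanding and making the result monic gives the answer.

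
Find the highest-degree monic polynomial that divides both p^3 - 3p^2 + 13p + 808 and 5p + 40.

By polynomial division,
  p^3 - 3p^2 + 13p + 808 = ((1/5)p^2 - (11/5)p + 101/5)(5p + 40) + (0)
Last nonzero remainder: 5p + 40. Dividing through by 5 gives the monic gcd p + 8.

p + 8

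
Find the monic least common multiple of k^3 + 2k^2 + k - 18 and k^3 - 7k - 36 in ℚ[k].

k^4 - 2k^3 - 7k^2 - 22k + 72

By polynomial division,
  k^3 + 2k^2 + k - 18 = (k^3 - 7k - 36) + (2k^2 + 8k + 18)
  k^3 - 7k - 36 = ((1/2)k - 2)(2k^2 + 8k + 18) + (0)
Last nonzero remainder: 2k^2 + 8k + 18. Dividing through by 2 gives the monic gcd k^2 + 4k + 9.
Then lcm(f, g) = f·g / gcd(f, g); expanding and making the result monic gives the answer.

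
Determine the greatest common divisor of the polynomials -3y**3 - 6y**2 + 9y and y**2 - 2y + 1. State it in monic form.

By polynomial division,
  -3y**3 - 6y**2 + 9y = (-3y - 12)(y**2 - 2y + 1) + (-12y + 12)
  y**2 - 2y + 1 = (-(1/12)y + 1/12)(-12y + 12) + (0)
Last nonzero remainder: -12y + 12. Dividing through by -12 gives the monic gcd y - 1.

y - 1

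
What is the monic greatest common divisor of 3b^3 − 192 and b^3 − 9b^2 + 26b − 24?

By polynomial division,
  3b^3 − 192 = (3)(b^3 − 9b^2 + 26b − 24) + (27b^2 − 78b − 120)
  b^3 − 9b^2 + 26b − 24 = ((1/27)b − 55/243)(27b^2 − 78b − 120) + ((1036/81)b − 4144/81)
  27b^2 − 78b − 120 = ((2187/1036)b + 1215/518)((1036/81)b − 4144/81) + (0)
Last nonzero remainder: (1036/81)b − 4144/81. Dividing through by 1036/81 gives the monic gcd b − 4.

b − 4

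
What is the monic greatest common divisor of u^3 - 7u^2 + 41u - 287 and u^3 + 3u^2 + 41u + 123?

By polynomial division,
  u^3 - 7u^2 + 41u - 287 = (u^3 + 3u^2 + 41u + 123) + (-10u^2 - 410)
  u^3 + 3u^2 + 41u + 123 = (-(1/10)u - 3/10)(-10u^2 - 410) + (0)
Last nonzero remainder: -10u^2 - 410. Dividing through by -10 gives the monic gcd u^2 + 41.

u^2 + 41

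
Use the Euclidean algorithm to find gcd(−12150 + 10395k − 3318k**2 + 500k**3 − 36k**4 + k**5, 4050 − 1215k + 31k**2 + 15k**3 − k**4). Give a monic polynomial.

Apply the Euclidean algorithm:
  k**5 − 36k**4 + 500k**3 − 3318k**2 + 10395k − 12150 = (−k + 21)(−k**4 + 15k**3 + 31k**2 − 1215k + 4050) + (216k**3 − 5184k**2 + 39960k − 97200)
  −k**4 + 15k**3 + 31k**2 − 1215k + 4050 = (−(1/216)k − 1/24)(216k**3 − 5184k**2 + 39960k − 97200) + (0)
Last nonzero remainder: 216k**3 − 5184k**2 + 39960k − 97200. Dividing through by 216 gives the monic gcd k**3 − 24k**2 + 185k − 450.

−450 + 185k − 24k**2 + k**3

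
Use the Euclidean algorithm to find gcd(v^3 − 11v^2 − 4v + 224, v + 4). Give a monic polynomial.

v + 4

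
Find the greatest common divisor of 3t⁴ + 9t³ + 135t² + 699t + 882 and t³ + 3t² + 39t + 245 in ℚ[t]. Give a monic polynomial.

t² − 2t + 49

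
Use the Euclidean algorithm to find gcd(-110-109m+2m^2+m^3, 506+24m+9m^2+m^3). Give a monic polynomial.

11+m

Repeated division with remainder:
  m^3+2m^2-109m-110 = (m^3+9m^2+24m+506) + (-7m^2-133m-616)
  m^3+9m^2+24m+506 = (-(1/7)m+10/7)(-7m^2-133m-616) + (126m+1386)
  -7m^2-133m-616 = (-(1/18)m-4/9)(126m+1386) + (0)
Last nonzero remainder: 126m+1386. Dividing through by 126 gives the monic gcd m+11.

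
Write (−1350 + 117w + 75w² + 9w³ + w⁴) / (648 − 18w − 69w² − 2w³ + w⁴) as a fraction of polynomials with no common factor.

(75 + 6w + w²)/(−36 − 5w + w²)

Euclidean algorithm in ℚ[w]:
  w⁴ + 9w³ + 75w² + 117w − 1350 = (w⁴ − 2w³ − 69w² − 18w + 648) + (11w³ + 144w² + 135w − 1998)
  w⁴ − 2w³ − 69w² − 18w + 648 = ((1/11)w − 166/121)(11w³ + 144w² + 135w − 1998) + ((14070/121)w² + (42210/121)w − 253260/121)
  11w³ + 144w² + 135w − 1998 = ((1331/14070)w + 4477/4690)((14070/121)w² + (42210/121)w − 253260/121) + (0)
Last nonzero remainder: (14070/121)w² + (42210/121)w − 253260/121. Dividing through by 14070/121 gives the monic gcd w² + 3w − 18.
Cancel w² + 3w − 18 from numerator and denominator to get the reduced form.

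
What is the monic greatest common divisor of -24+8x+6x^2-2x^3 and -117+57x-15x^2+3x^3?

-3+x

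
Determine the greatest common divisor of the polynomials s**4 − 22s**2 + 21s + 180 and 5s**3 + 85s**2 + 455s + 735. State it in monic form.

s + 3

Apply the Euclidean algorithm:
  s**4 − 22s**2 + 21s + 180 = ((1/5)s − 17/5)(5s**3 + 85s**2 + 455s + 735) + (176s**2 + 1421s + 2679)
  5s**3 + 85s**2 + 455s + 735 = ((5/176)s + 7855/30976)(176s**2 + 1421s + 2679) + ((574605/30976)s + 1723815/30976)
  176s**2 + 1421s + 2679 = ((5451776/574605)s + 27661568/574605)((574605/30976)s + 1723815/30976) + (0)
Last nonzero remainder: (574605/30976)s + 1723815/30976. Dividing through by 574605/30976 gives the monic gcd s + 3.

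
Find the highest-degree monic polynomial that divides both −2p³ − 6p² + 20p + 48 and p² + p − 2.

p + 2

Euclidean algorithm in ℚ[p]:
  −2p³ − 6p² + 20p + 48 = (−2p − 4)(p² + p − 2) + (20p + 40)
  p² + p − 2 = ((1/20)p − 1/20)(20p + 40) + (0)
Last nonzero remainder: 20p + 40. Dividing through by 20 gives the monic gcd p + 2.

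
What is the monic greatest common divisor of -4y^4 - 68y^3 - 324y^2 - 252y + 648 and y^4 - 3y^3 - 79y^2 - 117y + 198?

y^3 + 8y^2 + 9y - 18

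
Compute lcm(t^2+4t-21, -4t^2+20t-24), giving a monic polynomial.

Euclidean algorithm in ℚ[t]:
  t^2+4t-21 = (-1/4)(-4t^2+20t-24) + (9t-27)
  -4t^2+20t-24 = (-(4/9)t+8/9)(9t-27) + (0)
Last nonzero remainder: 9t-27. Dividing through by 9 gives the monic gcd t-3.
Then lcm(f, g) = f·g / gcd(f, g); expanding and making the result monic gives the answer.

t^3+2t^2-29t+42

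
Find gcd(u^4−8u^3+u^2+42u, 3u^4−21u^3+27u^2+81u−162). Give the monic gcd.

Apply the Euclidean algorithm:
  u^4−8u^3+u^2+42u = (1/3)(3u^4−21u^3+27u^2+81u−162) + (−u^3−8u^2+15u+54)
  3u^4−21u^3+27u^2+81u−162 = (−3u+45)(−u^3−8u^2+15u+54) + (432u^2−432u−2592)
  −u^3−8u^2+15u+54 = (−(1/432)u−1/48)(432u^2−432u−2592) + (0)
Last nonzero remainder: 432u^2−432u−2592. Dividing through by 432 gives the monic gcd u^2−u−6.

u^2−u−6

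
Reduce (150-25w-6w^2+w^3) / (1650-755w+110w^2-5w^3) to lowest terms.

(-5-w)/(-55+5w)

Apply the Euclidean algorithm:
  w^3-6w^2-25w+150 = (-1/5)(-5w^3+110w^2-755w+1650) + (16w^2-176w+480)
  -5w^3+110w^2-755w+1650 = (-(5/16)w+55/16)(16w^2-176w+480) + (0)
Last nonzero remainder: 16w^2-176w+480. Dividing through by 16 gives the monic gcd w^2-11w+30.
Cancel w^2-11w+30 from numerator and denominator to get the reduced form.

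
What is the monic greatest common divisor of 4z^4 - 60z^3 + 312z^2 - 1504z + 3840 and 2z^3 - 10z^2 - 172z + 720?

Repeated division with remainder:
  4z^4 - 60z^3 + 312z^2 - 1504z + 3840 = (2z - 20)(2z^3 - 10z^2 - 172z + 720) + (456z^2 - 6384z + 18240)
  2z^3 - 10z^2 - 172z + 720 = ((1/228)z + 3/76)(456z^2 - 6384z + 18240) + (0)
Last nonzero remainder: 456z^2 - 6384z + 18240. Dividing through by 456 gives the monic gcd z^2 - 14z + 40.

z^2 - 14z + 40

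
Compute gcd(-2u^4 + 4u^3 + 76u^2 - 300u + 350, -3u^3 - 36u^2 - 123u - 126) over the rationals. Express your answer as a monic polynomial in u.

u + 7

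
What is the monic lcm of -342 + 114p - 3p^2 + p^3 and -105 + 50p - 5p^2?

2394 - 1140p + 135p^2 - 10p^3 + p^4

By polynomial division,
  p^3 - 3p^2 + 114p - 342 = (-(1/5)p - 7/5)(-5p^2 + 50p - 105) + (163p - 489)
  -5p^2 + 50p - 105 = (-(5/163)p + 35/163)(163p - 489) + (0)
Last nonzero remainder: 163p - 489. Dividing through by 163 gives the monic gcd p - 3.
Then lcm(f, g) = f·g / gcd(f, g); expanding and making the result monic gives the answer.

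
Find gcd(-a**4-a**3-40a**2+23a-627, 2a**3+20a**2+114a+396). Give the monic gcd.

a**2+4a+33

Apply the Euclidean algorithm:
  -a**4-a**3-40a**2+23a-627 = (-(1/2)a+9/2)(2a**3+20a**2+114a+396) + (-73a**2-292a-2409)
  2a**3+20a**2+114a+396 = (-(2/73)a-12/73)(-73a**2-292a-2409) + (0)
Last nonzero remainder: -73a**2-292a-2409. Dividing through by -73 gives the monic gcd a**2+4a+33.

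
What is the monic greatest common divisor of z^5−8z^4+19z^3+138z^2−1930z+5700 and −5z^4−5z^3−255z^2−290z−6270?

z^2−4z+38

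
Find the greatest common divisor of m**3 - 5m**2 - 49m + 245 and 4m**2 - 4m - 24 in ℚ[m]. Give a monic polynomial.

Apply the Euclidean algorithm:
  m**3 - 5m**2 - 49m + 245 = ((1/4)m - 1)(4m**2 - 4m - 24) + (-47m + 221)
  4m**2 - 4m - 24 = (-(4/47)m - 696/2209)(-47m + 221) + (100800/2209)
  -47m + 221 = (-(103823/100800)m + 488189/100800)(100800/2209) + (0)
The last nonzero remainder is the constant 100800/2209, so the polynomials are coprime and gcd = 1.

1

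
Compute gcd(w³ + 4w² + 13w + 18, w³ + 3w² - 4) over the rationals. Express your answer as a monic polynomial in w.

w + 2

Repeated division with remainder:
  w³ + 4w² + 13w + 18 = (w³ + 3w² - 4) + (w² + 13w + 22)
  w³ + 3w² - 4 = (w - 10)(w² + 13w + 22) + (108w + 216)
  w² + 13w + 22 = ((1/108)w + 11/108)(108w + 216) + (0)
Last nonzero remainder: 108w + 216. Dividing through by 108 gives the monic gcd w + 2.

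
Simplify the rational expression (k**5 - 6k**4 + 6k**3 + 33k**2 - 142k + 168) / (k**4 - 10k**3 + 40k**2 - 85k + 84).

(k**2 + k - 6)/(k - 3)

By polynomial division,
  k**5 - 6k**4 + 6k**3 + 33k**2 - 142k + 168 = (k + 4)(k**4 - 10k**3 + 40k**2 - 85k + 84) + (6k**3 - 42k**2 + 114k - 168)
  k**4 - 10k**3 + 40k**2 - 85k + 84 = ((1/6)k - 1/2)(6k**3 - 42k**2 + 114k - 168) + (0)
Last nonzero remainder: 6k**3 - 42k**2 + 114k - 168. Dividing through by 6 gives the monic gcd k**3 - 7k**2 + 19k - 28.
Cancel k**3 - 7k**2 + 19k - 28 from numerator and denominator to get the reduced form.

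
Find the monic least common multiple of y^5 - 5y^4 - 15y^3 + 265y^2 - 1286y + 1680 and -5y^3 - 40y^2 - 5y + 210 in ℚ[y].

y^6 - 2y^5 - 30y^4 + 220y^3 - 491y^2 - 2178y + 5040

Euclidean algorithm in ℚ[y]:
  y^5 - 5y^4 - 15y^3 + 265y^2 - 1286y + 1680 = (-(1/5)y^2 + (13/5)y - 88/5)(-5y^3 - 40y^2 - 5y + 210) + (-384y^2 - 1920y + 5376)
  -5y^3 - 40y^2 - 5y + 210 = ((5/384)y + 5/128)(-384y^2 - 1920y + 5376) + (0)
Last nonzero remainder: -384y^2 - 1920y + 5376. Dividing through by -384 gives the monic gcd y^2 + 5y - 14.
Then lcm(f, g) = f·g / gcd(f, g); expanding and making the result monic gives the answer.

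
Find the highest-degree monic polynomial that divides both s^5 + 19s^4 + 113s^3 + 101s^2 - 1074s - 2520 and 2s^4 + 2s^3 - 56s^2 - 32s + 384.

s^2 + s - 12

Repeated division with remainder:
  s^5 + 19s^4 + 113s^3 + 101s^2 - 1074s - 2520 = ((1/2)s + 9)(2s^4 + 2s^3 - 56s^2 - 32s + 384) + (123s^3 + 621s^2 - 978s - 5976)
  2s^4 + 2s^3 - 56s^2 - 32s + 384 = ((2/123)s - 332/5043)(123s^3 + 621s^2 - 978s - 5976) + ((1320/1681)s^2 + (1320/1681)s - 15840/1681)
  123s^3 + 621s^2 - 978s - 5976 = ((68921/440)s + 139523/220)((1320/1681)s^2 + (1320/1681)s - 15840/1681) + (0)
Last nonzero remainder: (1320/1681)s^2 + (1320/1681)s - 15840/1681. Dividing through by 1320/1681 gives the monic gcd s^2 + s - 12.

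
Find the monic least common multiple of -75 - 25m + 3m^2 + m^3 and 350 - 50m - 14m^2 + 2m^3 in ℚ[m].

By polynomial division,
  m^3 + 3m^2 - 25m - 75 = (1/2)(2m^3 - 14m^2 - 50m + 350) + (10m^2 - 250)
  2m^3 - 14m^2 - 50m + 350 = ((1/5)m - 7/5)(10m^2 - 250) + (0)
Last nonzero remainder: 10m^2 - 250. Dividing through by 10 gives the monic gcd m^2 - 25.
Then lcm(f, g) = f·g / gcd(f, g); expanding and making the result monic gives the answer.

525 + 100m - 46m^2 - 4m^3 + m^4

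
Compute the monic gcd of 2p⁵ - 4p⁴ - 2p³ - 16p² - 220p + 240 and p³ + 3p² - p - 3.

p² + 2p - 3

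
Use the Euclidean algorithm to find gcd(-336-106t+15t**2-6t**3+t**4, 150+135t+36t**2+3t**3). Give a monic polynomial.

2+t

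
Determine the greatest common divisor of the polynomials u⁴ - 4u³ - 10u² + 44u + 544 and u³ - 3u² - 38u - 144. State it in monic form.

u² + 6u + 16

Apply the Euclidean algorithm:
  u⁴ - 4u³ - 10u² + 44u + 544 = (u - 1)(u³ - 3u² - 38u - 144) + (25u² + 150u + 400)
  u³ - 3u² - 38u - 144 = ((1/25)u - 9/25)(25u² + 150u + 400) + (0)
Last nonzero remainder: 25u² + 150u + 400. Dividing through by 25 gives the monic gcd u² + 6u + 16.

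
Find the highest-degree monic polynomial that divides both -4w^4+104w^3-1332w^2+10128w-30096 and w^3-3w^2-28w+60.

w-6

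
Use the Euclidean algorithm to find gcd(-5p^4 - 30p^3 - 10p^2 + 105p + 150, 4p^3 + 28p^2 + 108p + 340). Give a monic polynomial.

Euclidean algorithm in ℚ[p]:
  -5p^4 - 30p^3 - 10p^2 + 105p + 150 = (-(5/4)p + 5/4)(4p^3 + 28p^2 + 108p + 340) + (90p^2 + 395p - 275)
  4p^3 + 28p^2 + 108p + 340 = ((2/45)p + 47/405)(90p^2 + 395p - 275) + ((6025/81)p + 30125/81)
  90p^2 + 395p - 275 = ((1458/1205)p - 891/1205)((6025/81)p + 30125/81) + (0)
Last nonzero remainder: (6025/81)p + 30125/81. Dividing through by 6025/81 gives the monic gcd p + 5.

p + 5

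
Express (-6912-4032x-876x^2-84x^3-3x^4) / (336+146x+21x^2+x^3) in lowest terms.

Repeated division with remainder:
  -3x^4-84x^3-876x^2-4032x-6912 = (-3x-21)(x^3+21x^2+146x+336) + (3x^2+42x+144)
  x^3+21x^2+146x+336 = ((1/3)x+7/3)(3x^2+42x+144) + (0)
Last nonzero remainder: 3x^2+42x+144. Dividing through by 3 gives the monic gcd x^2+14x+48.
Cancel x^2+14x+48 from numerator and denominator to get the reduced form.

(-144-42x-3x^2)/(7+x)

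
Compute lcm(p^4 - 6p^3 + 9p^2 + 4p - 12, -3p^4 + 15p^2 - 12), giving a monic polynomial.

By polynomial division,
  p^4 - 6p^3 + 9p^2 + 4p - 12 = (-1/3)(-3p^4 + 15p^2 - 12) + (-6p^3 + 14p^2 + 4p - 16)
  -3p^4 + 15p^2 - 12 = ((1/2)p + 7/6)(-6p^3 + 14p^2 + 4p - 16) + (-(10/3)p^2 + (10/3)p + 20/3)
  -6p^3 + 14p^2 + 4p - 16 = ((9/5)p - 12/5)(-(10/3)p^2 + (10/3)p + 20/3) + (0)
Last nonzero remainder: -(10/3)p^2 + (10/3)p + 20/3. Dividing through by -10/3 gives the monic gcd p^2 - p - 2.
Then lcm(f, g) = f·g / gcd(f, g); expanding and making the result monic gives the answer.

p^6 - 5p^5 + p^4 + 25p^3 - 26p^2 - 20p + 24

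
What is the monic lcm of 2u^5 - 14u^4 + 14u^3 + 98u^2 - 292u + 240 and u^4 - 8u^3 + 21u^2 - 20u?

u^6 - 7u^5 + 7u^4 + 49u^3 - 146u^2 + 120u

Apply the Euclidean algorithm:
  2u^5 - 14u^4 + 14u^3 + 98u^2 - 292u + 240 = (2u + 2)(u^4 - 8u^3 + 21u^2 - 20u) + (-12u^3 + 96u^2 - 252u + 240)
  u^4 - 8u^3 + 21u^2 - 20u = (-(1/12)u)(-12u^3 + 96u^2 - 252u + 240) + (0)
Last nonzero remainder: -12u^3 + 96u^2 - 252u + 240. Dividing through by -12 gives the monic gcd u^3 - 8u^2 + 21u - 20.
Then lcm(f, g) = f·g / gcd(f, g); expanding and making the result monic gives the answer.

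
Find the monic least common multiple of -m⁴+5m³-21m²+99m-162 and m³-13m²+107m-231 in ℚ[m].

By polynomial division,
  -m⁴+5m³-21m²+99m-162 = (-m-8)(m³-13m²+107m-231) + (-18m²+724m-2010)
  m³-13m²+107m-231 = (-(1/18)m-245/162)(-18m²+724m-2010) + ((88312/81)m-88312/27)
  -18m²+724m-2010 = (-(729/44156)m+27135/44156)((88312/81)m-88312/27) + (0)
Last nonzero remainder: (88312/81)m-88312/27. Dividing through by 88312/81 gives the monic gcd m-3.
Then lcm(f, g) = f·g / gcd(f, g); expanding and making the result monic gives the answer.

m⁶-15m⁵+148m⁴-694m³+2769m²-9243m+12474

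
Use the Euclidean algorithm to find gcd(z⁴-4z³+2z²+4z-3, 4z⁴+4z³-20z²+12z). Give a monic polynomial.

Apply the Euclidean algorithm:
  z⁴-4z³+2z²+4z-3 = (1/4)(4z⁴+4z³-20z²+12z) + (-5z³+7z²+z-3)
  4z⁴+4z³-20z²+12z = (-(4/5)z-48/25)(-5z³+7z²+z-3) + (-(144/25)z²+(288/25)z-144/25)
  -5z³+7z²+z-3 = ((125/144)z+25/48)(-(144/25)z²+(288/25)z-144/25) + (0)
Last nonzero remainder: -(144/25)z²+(288/25)z-144/25. Dividing through by -144/25 gives the monic gcd z²-2z+1.

z²-2z+1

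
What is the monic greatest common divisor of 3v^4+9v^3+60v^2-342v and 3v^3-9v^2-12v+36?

v-3

Euclidean algorithm in ℚ[v]:
  3v^4+9v^3+60v^2-342v = (v+6)(3v^3-9v^2-12v+36) + (126v^2-306v-216)
  3v^3-9v^2-12v+36 = ((1/42)v-2/147)(126v^2-306v-216) + (-(540/49)v+1620/49)
  126v^2-306v-216 = (-(343/30)v-98/15)(-(540/49)v+1620/49) + (0)
Last nonzero remainder: -(540/49)v+1620/49. Dividing through by -540/49 gives the monic gcd v-3.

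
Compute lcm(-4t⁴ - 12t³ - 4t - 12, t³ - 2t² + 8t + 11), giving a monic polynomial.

t⁶ + 2t⁴ + 34t³ + 2t + 33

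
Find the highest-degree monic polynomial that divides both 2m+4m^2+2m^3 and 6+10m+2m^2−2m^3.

Euclidean algorithm in ℚ[m]:
  2m^3+4m^2+2m = (−1)(−2m^3+2m^2+10m+6) + (6m^2+12m+6)
  −2m^3+2m^2+10m+6 = (−(1/3)m+1)(6m^2+12m+6) + (0)
Last nonzero remainder: 6m^2+12m+6. Dividing through by 6 gives the monic gcd m^2+2m+1.

1+2m+m^2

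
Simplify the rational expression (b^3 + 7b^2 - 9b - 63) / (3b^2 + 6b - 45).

(b^2 + 10b + 21)/(3b + 15)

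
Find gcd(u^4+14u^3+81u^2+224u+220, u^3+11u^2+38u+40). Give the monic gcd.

u^2+7u+10

By polynomial division,
  u^4+14u^3+81u^2+224u+220 = (u+3)(u^3+11u^2+38u+40) + (10u^2+70u+100)
  u^3+11u^2+38u+40 = ((1/10)u+2/5)(10u^2+70u+100) + (0)
Last nonzero remainder: 10u^2+70u+100. Dividing through by 10 gives the monic gcd u^2+7u+10.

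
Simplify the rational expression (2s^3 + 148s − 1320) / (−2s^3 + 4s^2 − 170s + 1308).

Euclidean algorithm in ℚ[s]:
  2s^3 + 148s − 1320 = (−1)(−2s^3 + 4s^2 − 170s + 1308) + (4s^2 − 22s − 12)
  −2s^3 + 4s^2 − 170s + 1308 = (−(1/2)s − 7/4)(4s^2 − 22s − 12) + (−(429/2)s + 1287)
  4s^2 − 22s − 12 = (−(8/429)s − 4/429)(−(429/2)s + 1287) + (0)
Last nonzero remainder: −(429/2)s + 1287. Dividing through by −429/2 gives the monic gcd s − 6.
Cancel s − 6 from numerator and denominator to get the reduced form.

(−s^2 − 6s − 110)/(s^2 + 4s + 109)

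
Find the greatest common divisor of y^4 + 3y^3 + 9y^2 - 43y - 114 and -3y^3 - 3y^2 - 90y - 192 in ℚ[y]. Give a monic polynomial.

y + 2

Repeated division with remainder:
  y^4 + 3y^3 + 9y^2 - 43y - 114 = (-(1/3)y - 2/3)(-3y^3 - 3y^2 - 90y - 192) + (-23y^2 - 167y - 242)
  -3y^3 - 3y^2 - 90y - 192 = ((3/23)y - 432/529)(-23y^2 - 167y - 242) + (-(103056/529)y - 206112/529)
  -23y^2 - 167y - 242 = ((12167/103056)y + 64009/103056)(-(103056/529)y - 206112/529) + (0)
Last nonzero remainder: -(103056/529)y - 206112/529. Dividing through by -103056/529 gives the monic gcd y + 2.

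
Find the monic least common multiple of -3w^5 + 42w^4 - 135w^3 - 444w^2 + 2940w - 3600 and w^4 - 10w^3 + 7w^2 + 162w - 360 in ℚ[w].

w^6 - 17w^5 + 87w^4 + 13w^3 - 1424w^2 + 4140w - 3600

Repeated division with remainder:
  -3w^5 + 42w^4 - 135w^3 - 444w^2 + 2940w - 3600 = (-3w + 12)(w^4 - 10w^3 + 7w^2 + 162w - 360) + (6w^3 - 42w^2 - 84w + 720)
  w^4 - 10w^3 + 7w^2 + 162w - 360 = ((1/6)w - 1/2)(6w^3 - 42w^2 - 84w + 720) + (0)
Last nonzero remainder: 6w^3 - 42w^2 - 84w + 720. Dividing through by 6 gives the monic gcd w^3 - 7w^2 - 14w + 120.
Then lcm(f, g) = f·g / gcd(f, g); expanding and making the result monic gives the answer.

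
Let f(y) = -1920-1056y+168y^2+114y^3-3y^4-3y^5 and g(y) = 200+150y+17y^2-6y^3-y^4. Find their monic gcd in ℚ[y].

Apply the Euclidean algorithm:
  -3y^5-3y^4+114y^3+168y^2-1056y-1920 = (3y-15)(-y^4-6y^3+17y^2+150y+200) + (-27y^3-27y^2+594y+1080)
  -y^4-6y^3+17y^2+150y+200 = ((1/27)y+5/27)(-27y^3-27y^2+594y+1080) + (0)
Last nonzero remainder: -27y^3-27y^2+594y+1080. Dividing through by -27 gives the monic gcd y^3+y^2-22y-40.

-40-22y+y^2+y^3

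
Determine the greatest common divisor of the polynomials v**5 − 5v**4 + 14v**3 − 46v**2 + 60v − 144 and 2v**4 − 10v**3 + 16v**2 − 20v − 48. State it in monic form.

v**3 − 6v**2 + 14v − 24

Repeated division with remainder:
  v**5 − 5v**4 + 14v**3 − 46v**2 + 60v − 144 = ((1/2)v)(2v**4 − 10v**3 + 16v**2 − 20v − 48) + (6v**3 − 36v**2 + 84v − 144)
  2v**4 − 10v**3 + 16v**2 − 20v − 48 = ((1/3)v + 1/3)(6v**3 − 36v**2 + 84v − 144) + (0)
Last nonzero remainder: 6v**3 − 36v**2 + 84v − 144. Dividing through by 6 gives the monic gcd v**3 − 6v**2 + 14v − 24.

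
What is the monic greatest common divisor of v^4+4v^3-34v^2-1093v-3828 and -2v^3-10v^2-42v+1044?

v^2+11v+87

Euclidean algorithm in ℚ[v]:
  v^4+4v^3-34v^2-1093v-3828 = (-(1/2)v+1/2)(-2v^3-10v^2-42v+1044) + (-50v^2-550v-4350)
  -2v^3-10v^2-42v+1044 = ((1/25)v-6/25)(-50v^2-550v-4350) + (0)
Last nonzero remainder: -50v^2-550v-4350. Dividing through by -50 gives the monic gcd v^2+11v+87.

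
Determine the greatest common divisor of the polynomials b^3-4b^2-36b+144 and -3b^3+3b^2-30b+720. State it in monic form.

Repeated division with remainder:
  b^3-4b^2-36b+144 = (-1/3)(-3b^3+3b^2-30b+720) + (-3b^2-46b+384)
  -3b^3+3b^2-30b+720 = (b-49/3)(-3b^2-46b+384) + (-(3496/3)b+6992)
  -3b^2-46b+384 = ((9/3496)b+24/437)(-(3496/3)b+6992) + (0)
Last nonzero remainder: -(3496/3)b+6992. Dividing through by -3496/3 gives the monic gcd b-6.

b-6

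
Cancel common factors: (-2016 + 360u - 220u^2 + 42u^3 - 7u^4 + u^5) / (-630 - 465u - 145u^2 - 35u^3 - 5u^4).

(144 - 36u + 8u^2 - u^3)/(45 + 30u + 5u^2)

Euclidean algorithm in ℚ[u]:
  u^5 - 7u^4 + 42u^3 - 220u^2 + 360u - 2016 = (-(1/5)u + 14/5)(-5u^4 - 35u^3 - 145u^2 - 465u - 630) + (111u^3 + 93u^2 + 1536u - 252)
  -5u^4 - 35u^3 - 145u^2 - 465u - 630 = (-(5/111)u - 380/1369)(111u^3 + 93u^2 + 1536u - 252) + (-(68445/1369)u^2 - (68445/1369)u - 958230/1369)
  111u^3 + 93u^2 + 1536u - 252 = (-(50653/22815)u + 2738/7605)(-(68445/1369)u^2 - (68445/1369)u - 958230/1369) + (0)
Last nonzero remainder: -(68445/1369)u^2 - (68445/1369)u - 958230/1369. Dividing through by -68445/1369 gives the monic gcd u^2 + u + 14.
Cancel u^2 + u + 14 from numerator and denominator to get the reduced form.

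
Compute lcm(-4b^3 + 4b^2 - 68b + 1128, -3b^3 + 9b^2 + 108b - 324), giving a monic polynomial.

b^5 + 2b^4 - 4b^3 - 213b^2 - 1152b + 5076

By polynomial division,
  -4b^3 + 4b^2 - 68b + 1128 = (4/3)(-3b^3 + 9b^2 + 108b - 324) + (-8b^2 - 212b + 1560)
  -3b^3 + 9b^2 + 108b - 324 = ((3/8)b - 177/16)(-8b^2 - 212b + 1560) + (-(11289/4)b + 33867/2)
  -8b^2 - 212b + 1560 = ((32/11289)b + 1040/11289)(-(11289/4)b + 33867/2) + (0)
Last nonzero remainder: -(11289/4)b + 33867/2. Dividing through by -11289/4 gives the monic gcd b - 6.
Then lcm(f, g) = f·g / gcd(f, g); expanding and making the result monic gives the answer.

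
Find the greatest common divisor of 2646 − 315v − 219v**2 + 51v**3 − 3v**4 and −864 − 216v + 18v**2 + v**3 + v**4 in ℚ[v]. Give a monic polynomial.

Apply the Euclidean algorithm:
  −3v**4 + 51v**3 − 219v**2 − 315v + 2646 = (−3)(v**4 + v**3 + 18v**2 − 216v − 864) + (54v**3 − 165v**2 − 963v + 54)
  v**4 + v**3 + 18v**2 − 216v − 864 = ((1/54)v + 73/972)(54v**3 − 165v**2 − 963v + 54) + ((15625/324)v**2 − (15625/108)v − 15625/18)
  54v**3 − 165v**2 − 963v + 54 = ((17496/15625)v − 972/15625)((15625/324)v**2 − (15625/108)v − 15625/18) + (0)
Last nonzero remainder: (15625/324)v**2 − (15625/108)v − 15625/18. Dividing through by 15625/324 gives the monic gcd v**2 − 3v − 18.

−18 − 3v + v**2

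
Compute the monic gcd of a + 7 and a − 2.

Euclidean algorithm in ℚ[a]:
  a + 7 = (a − 2) + (9)
  a − 2 = ((1/9)a − 2/9)(9) + (0)
The last nonzero remainder is the constant 9, so the polynomials are coprime and gcd = 1.

1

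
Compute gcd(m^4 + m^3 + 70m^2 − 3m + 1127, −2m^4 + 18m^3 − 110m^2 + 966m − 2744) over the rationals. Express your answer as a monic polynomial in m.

Repeated division with remainder:
  m^4 + m^3 + 70m^2 − 3m + 1127 = (−1/2)(−2m^4 + 18m^3 − 110m^2 + 966m − 2744) + (10m^3 + 15m^2 + 480m − 245)
  −2m^4 + 18m^3 − 110m^2 + 966m − 2744 = (−(1/5)m + 21/10)(10m^3 + 15m^2 + 480m − 245) + (−(91/2)m^2 − 91m − 4459/2)
  10m^3 + 15m^2 + 480m − 245 = (−(20/91)m + 10/91)(−(91/2)m^2 − 91m − 4459/2) + (0)
Last nonzero remainder: −(91/2)m^2 − 91m − 4459/2. Dividing through by −91/2 gives the monic gcd m^2 + 2m + 49.

m^2 + 2m + 49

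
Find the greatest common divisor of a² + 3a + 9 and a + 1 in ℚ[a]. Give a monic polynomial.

1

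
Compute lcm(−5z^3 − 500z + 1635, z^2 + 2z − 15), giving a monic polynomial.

z^4 + 5z^3 + 100z^2 + 173z − 1635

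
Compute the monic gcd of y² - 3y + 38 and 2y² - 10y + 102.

Repeated division with remainder:
  y² - 3y + 38 = (1/2)(2y² - 10y + 102) + (2y - 13)
  2y² - 10y + 102 = (y + 3/2)(2y - 13) + (243/2)
  2y - 13 = ((4/243)y - 26/243)(243/2) + (0)
The last nonzero remainder is the constant 243/2, so the polynomials are coprime and gcd = 1.

1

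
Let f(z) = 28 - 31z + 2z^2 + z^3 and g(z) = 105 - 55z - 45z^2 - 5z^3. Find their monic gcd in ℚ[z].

-7 + 6z + z^2

Apply the Euclidean algorithm:
  z^3 + 2z^2 - 31z + 28 = (-1/5)(-5z^3 - 45z^2 - 55z + 105) + (-7z^2 - 42z + 49)
  -5z^3 - 45z^2 - 55z + 105 = ((5/7)z + 15/7)(-7z^2 - 42z + 49) + (0)
Last nonzero remainder: -7z^2 - 42z + 49. Dividing through by -7 gives the monic gcd z^2 + 6z - 7.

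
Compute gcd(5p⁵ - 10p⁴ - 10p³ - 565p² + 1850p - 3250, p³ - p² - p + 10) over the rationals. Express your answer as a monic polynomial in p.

By polynomial division,
  5p⁵ - 10p⁴ - 10p³ - 565p² + 1850p - 3250 = (5p² - 5p - 10)(p³ - p² - p + 10) + (-630p² + 1890p - 3150)
  p³ - p² - p + 10 = (-(1/630)p - 1/315)(-630p² + 1890p - 3150) + (0)
Last nonzero remainder: -630p² + 1890p - 3150. Dividing through by -630 gives the monic gcd p² - 3p + 5.

p² - 3p + 5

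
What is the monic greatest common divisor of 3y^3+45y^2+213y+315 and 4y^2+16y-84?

y+7

Repeated division with remainder:
  3y^3+45y^2+213y+315 = ((3/4)y+33/4)(4y^2+16y-84) + (144y+1008)
  4y^2+16y-84 = ((1/36)y-1/12)(144y+1008) + (0)
Last nonzero remainder: 144y+1008. Dividing through by 144 gives the monic gcd y+7.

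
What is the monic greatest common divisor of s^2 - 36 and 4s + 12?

1

Euclidean algorithm in ℚ[s]:
  s^2 - 36 = ((1/4)s - 3/4)(4s + 12) + (-27)
  4s + 12 = (-(4/27)s - 4/9)(-27) + (0)
The last nonzero remainder is the constant -27, so the polynomials are coprime and gcd = 1.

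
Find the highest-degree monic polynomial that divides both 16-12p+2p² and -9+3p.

Apply the Euclidean algorithm:
  2p²-12p+16 = ((2/3)p-2)(3p-9) + (-2)
  3p-9 = (-(3/2)p+9/2)(-2) + (0)
The last nonzero remainder is the constant -2, so the polynomials are coprime and gcd = 1.

1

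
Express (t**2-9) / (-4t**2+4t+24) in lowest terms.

(-t-3)/(4t+8)

By polynomial division,
  t**2-9 = (-1/4)(-4t**2+4t+24) + (t-3)
  -4t**2+4t+24 = (-4t-8)(t-3) + (0)
The last nonzero remainder t-3 is already monic.
Cancel t-3 from numerator and denominator to get the reduced form.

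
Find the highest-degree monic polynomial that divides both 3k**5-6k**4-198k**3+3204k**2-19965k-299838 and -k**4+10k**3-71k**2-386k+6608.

Apply the Euclidean algorithm:
  3k**5-6k**4-198k**3+3204k**2-19965k-299838 = (-3k-24)(-k**4+10k**3-71k**2-386k+6608) + (-171k**3+342k**2-9405k-141246)
  -k**4+10k**3-71k**2-386k+6608 = ((1/171)k-8/171)(-171k**3+342k**2-9405k-141246) + (0)
Last nonzero remainder: -171k**3+342k**2-9405k-141246. Dividing through by -171 gives the monic gcd k**3-2k**2+55k+826.

k**3-2k**2+55k+826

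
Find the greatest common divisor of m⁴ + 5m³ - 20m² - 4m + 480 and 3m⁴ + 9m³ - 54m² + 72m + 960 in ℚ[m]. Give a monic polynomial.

m³ - m² - 14m + 80

Apply the Euclidean algorithm:
  m⁴ + 5m³ - 20m² - 4m + 480 = (1/3)(3m⁴ + 9m³ - 54m² + 72m + 960) + (2m³ - 2m² - 28m + 160)
  3m⁴ + 9m³ - 54m² + 72m + 960 = ((3/2)m + 6)(2m³ - 2m² - 28m + 160) + (0)
Last nonzero remainder: 2m³ - 2m² - 28m + 160. Dividing through by 2 gives the monic gcd m³ - m² - 14m + 80.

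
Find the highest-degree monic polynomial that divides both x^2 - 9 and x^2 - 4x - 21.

x + 3

By polynomial division,
  x^2 - 9 = (x^2 - 4x - 21) + (4x + 12)
  x^2 - 4x - 21 = ((1/4)x - 7/4)(4x + 12) + (0)
Last nonzero remainder: 4x + 12. Dividing through by 4 gives the monic gcd x + 3.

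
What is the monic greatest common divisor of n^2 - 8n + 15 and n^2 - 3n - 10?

Apply the Euclidean algorithm:
  n^2 - 8n + 15 = (n^2 - 3n - 10) + (-5n + 25)
  n^2 - 3n - 10 = (-(1/5)n - 2/5)(-5n + 25) + (0)
Last nonzero remainder: -5n + 25. Dividing through by -5 gives the monic gcd n - 5.

n - 5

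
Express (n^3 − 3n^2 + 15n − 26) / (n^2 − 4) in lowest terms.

Repeated division with remainder:
  n^3 − 3n^2 + 15n − 26 = (n − 3)(n^2 − 4) + (19n − 38)
  n^2 − 4 = ((1/19)n + 2/19)(19n − 38) + (0)
Last nonzero remainder: 19n − 38. Dividing through by 19 gives the monic gcd n − 2.
Cancel n − 2 from numerator and denominator to get the reduced form.

(n^2 − n + 13)/(n + 2)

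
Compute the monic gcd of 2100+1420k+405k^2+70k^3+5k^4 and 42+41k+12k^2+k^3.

21+10k+k^2

Repeated division with remainder:
  5k^4+70k^3+405k^2+1420k+2100 = (5k+10)(k^3+12k^2+41k+42) + (80k^2+800k+1680)
  k^3+12k^2+41k+42 = ((1/80)k+1/40)(80k^2+800k+1680) + (0)
Last nonzero remainder: 80k^2+800k+1680. Dividing through by 80 gives the monic gcd k^2+10k+21.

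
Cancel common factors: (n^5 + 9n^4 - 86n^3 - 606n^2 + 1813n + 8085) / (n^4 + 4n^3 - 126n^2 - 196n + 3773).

(n^2 - 2n - 15)/(n - 7)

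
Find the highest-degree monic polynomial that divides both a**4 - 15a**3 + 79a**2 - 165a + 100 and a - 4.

a - 4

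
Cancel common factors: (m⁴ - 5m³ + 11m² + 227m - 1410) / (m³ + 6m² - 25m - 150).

Euclidean algorithm in ℚ[m]:
  m⁴ - 5m³ + 11m² + 227m - 1410 = (m - 11)(m³ + 6m² - 25m - 150) + (102m² + 102m - 3060)
  m³ + 6m² - 25m - 150 = ((1/102)m + 5/102)(102m² + 102m - 3060) + (0)
Last nonzero remainder: 102m² + 102m - 3060. Dividing through by 102 gives the monic gcd m² + m - 30.
Cancel m² + m - 30 from numerator and denominator to get the reduced form.

(m² - 6m + 47)/(m + 5)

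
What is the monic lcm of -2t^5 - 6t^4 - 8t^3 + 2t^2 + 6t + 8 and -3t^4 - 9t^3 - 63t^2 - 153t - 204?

Apply the Euclidean algorithm:
  -2t^5 - 6t^4 - 8t^3 + 2t^2 + 6t + 8 = ((2/3)t)(-3t^4 - 9t^3 - 63t^2 - 153t - 204) + (34t^3 + 104t^2 + 142t + 8)
  -3t^4 - 9t^3 - 63t^2 - 153t - 204 = (-(3/34)t + 3/578)(34t^3 + 104t^2 + 142t + 8) + (-(14742/289)t^2 - (44226/289)t - 58968/289)
  34t^3 + 104t^2 + 142t + 8 = (-(4913/7371)t - 289/7371)(-(14742/289)t^2 - (44226/289)t - 58968/289) + (0)
Last nonzero remainder: -(14742/289)t^2 - (44226/289)t - 58968/289. Dividing through by -14742/289 gives the monic gcd t^2 + 3t + 4.
Then lcm(f, g) = f·g / gcd(f, g); expanding and making the result monic gives the answer.

t^7 + 3t^6 + 21t^5 + 50t^4 + 65t^3 - 21t^2 - 51t - 68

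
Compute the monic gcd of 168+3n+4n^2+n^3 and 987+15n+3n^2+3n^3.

By polynomial division,
  n^3+4n^2+3n+168 = (1/3)(3n^3+3n^2+15n+987) + (3n^2−2n−161)
  3n^3+3n^2+15n+987 = (n+5/3)(3n^2−2n−161) + ((538/3)n+3766/3)
  3n^2−2n−161 = ((9/538)n−69/538)((538/3)n+3766/3) + (0)
Last nonzero remainder: (538/3)n+3766/3. Dividing through by 538/3 gives the monic gcd n+7.

7+n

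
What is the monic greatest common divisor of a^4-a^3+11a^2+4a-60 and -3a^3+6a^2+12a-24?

Repeated division with remainder:
  a^4-a^3+11a^2+4a-60 = (-(1/3)a-1/3)(-3a^3+6a^2+12a-24) + (17a^2-68)
  -3a^3+6a^2+12a-24 = (-(3/17)a+6/17)(17a^2-68) + (0)
Last nonzero remainder: 17a^2-68. Dividing through by 17 gives the monic gcd a^2-4.

a^2-4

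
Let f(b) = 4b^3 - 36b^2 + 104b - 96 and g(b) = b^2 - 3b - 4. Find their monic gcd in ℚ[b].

b - 4

Apply the Euclidean algorithm:
  4b^3 - 36b^2 + 104b - 96 = (4b - 24)(b^2 - 3b - 4) + (48b - 192)
  b^2 - 3b - 4 = ((1/48)b + 1/48)(48b - 192) + (0)
Last nonzero remainder: 48b - 192. Dividing through by 48 gives the monic gcd b - 4.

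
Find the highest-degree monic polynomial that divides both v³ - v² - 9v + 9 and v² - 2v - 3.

Euclidean algorithm in ℚ[v]:
  v³ - v² - 9v + 9 = (v + 1)(v² - 2v - 3) + (-4v + 12)
  v² - 2v - 3 = (-(1/4)v - 1/4)(-4v + 12) + (0)
Last nonzero remainder: -4v + 12. Dividing through by -4 gives the monic gcd v - 3.

v - 3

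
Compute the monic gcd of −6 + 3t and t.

By polynomial division,
  3t − 6 = (3)(t) + (−6)
  t = (−(1/6)t)(−6) + (0)
The last nonzero remainder is the constant −6, so the polynomials are coprime and gcd = 1.

1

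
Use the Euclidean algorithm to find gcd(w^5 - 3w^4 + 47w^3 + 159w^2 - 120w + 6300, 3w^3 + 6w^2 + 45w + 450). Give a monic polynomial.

w^3 + 2w^2 + 15w + 150

Euclidean algorithm in ℚ[w]:
  w^5 - 3w^4 + 47w^3 + 159w^2 - 120w + 6300 = ((1/3)w^2 - (5/3)w + 14)(3w^3 + 6w^2 + 45w + 450) + (0)
Last nonzero remainder: 3w^3 + 6w^2 + 45w + 450. Dividing through by 3 gives the monic gcd w^3 + 2w^2 + 15w + 150.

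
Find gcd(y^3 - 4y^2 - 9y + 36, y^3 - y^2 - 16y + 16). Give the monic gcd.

y - 4

Euclidean algorithm in ℚ[y]:
  y^3 - 4y^2 - 9y + 36 = (y^3 - y^2 - 16y + 16) + (-3y^2 + 7y + 20)
  y^3 - y^2 - 16y + 16 = (-(1/3)y - 4/9)(-3y^2 + 7y + 20) + (-(56/9)y + 224/9)
  -3y^2 + 7y + 20 = ((27/56)y + 45/56)(-(56/9)y + 224/9) + (0)
Last nonzero remainder: -(56/9)y + 224/9. Dividing through by -56/9 gives the monic gcd y - 4.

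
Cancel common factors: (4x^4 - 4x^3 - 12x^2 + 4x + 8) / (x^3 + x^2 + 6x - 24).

Euclidean algorithm in ℚ[x]:
  4x^4 - 4x^3 - 12x^2 + 4x + 8 = (4x - 8)(x^3 + x^2 + 6x - 24) + (-28x^2 + 148x - 184)
  x^3 + x^2 + 6x - 24 = (-(1/28)x - 11/49)(-28x^2 + 148x - 184) + ((1600/49)x - 3200/49)
  -28x^2 + 148x - 184 = (-(343/400)x + 1127/400)((1600/49)x - 3200/49) + (0)
Last nonzero remainder: (1600/49)x - 3200/49. Dividing through by 1600/49 gives the monic gcd x - 2.
Cancel x - 2 from numerator and denominator to get the reduced form.

(4x^3 + 4x^2 - 4x - 4)/(x^2 + 3x + 12)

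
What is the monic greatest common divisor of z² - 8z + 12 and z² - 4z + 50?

Apply the Euclidean algorithm:
  z² - 8z + 12 = (z² - 4z + 50) + (-4z - 38)
  z² - 4z + 50 = (-(1/4)z + 27/8)(-4z - 38) + (713/4)
  -4z - 38 = (-(16/713)z - 152/713)(713/4) + (0)
The last nonzero remainder is the constant 713/4, so the polynomials are coprime and gcd = 1.

1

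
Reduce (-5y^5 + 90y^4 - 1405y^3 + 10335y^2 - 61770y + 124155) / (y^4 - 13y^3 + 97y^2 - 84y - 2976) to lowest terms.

(-5y^3 + 45y^2 - 535y + 1335)/(y^2 - 4y - 32)

Euclidean algorithm in ℚ[y]:
  -5y^5 + 90y^4 - 1405y^3 + 10335y^2 - 61770y + 124155 = (-5y + 25)(y^4 - 13y^3 + 97y^2 - 84y - 2976) + (-595y^3 + 7490y^2 - 74550y + 198555)
  y^4 - 13y^3 + 97y^2 - 84y - 2976 = (-(1/595)y + 1/1445)(-595y^3 + 7490y^2 - 74550y + 198555) + (-(9675/289)y^2 + (87075/289)y - 899775/289)
  -595y^3 + 7490y^2 - 74550y + 198555 = ((34391/1935)y - 123403/1935)(-(9675/289)y^2 + (87075/289)y - 899775/289) + (0)
Last nonzero remainder: -(9675/289)y^2 + (87075/289)y - 899775/289. Dividing through by -9675/289 gives the monic gcd y^2 - 9y + 93.
Cancel y^2 - 9y + 93 from numerator and denominator to get the reduced form.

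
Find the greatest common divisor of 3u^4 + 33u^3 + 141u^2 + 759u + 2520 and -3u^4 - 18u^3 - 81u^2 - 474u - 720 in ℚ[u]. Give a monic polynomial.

Repeated division with remainder:
  3u^4 + 33u^3 + 141u^2 + 759u + 2520 = (-1)(-3u^4 - 18u^3 - 81u^2 - 474u - 720) + (15u^3 + 60u^2 + 285u + 1800)
  -3u^4 - 18u^3 - 81u^2 - 474u - 720 = (-(1/5)u - 2/5)(15u^3 + 60u^2 + 285u + 1800) + (0)
Last nonzero remainder: 15u^3 + 60u^2 + 285u + 1800. Dividing through by 15 gives the monic gcd u^3 + 4u^2 + 19u + 120.

u^3 + 4u^2 + 19u + 120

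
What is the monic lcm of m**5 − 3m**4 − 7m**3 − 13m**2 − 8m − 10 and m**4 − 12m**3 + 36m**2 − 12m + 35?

m**6 − 10m**5 + 14m**4 + 36m**3 + 83m**2 + 46m + 70

Repeated division with remainder:
  m**5 − 3m**4 − 7m**3 − 13m**2 − 8m − 10 = (m + 9)(m**4 − 12m**3 + 36m**2 − 12m + 35) + (65m**3 − 325m**2 + 65m − 325)
  m**4 − 12m**3 + 36m**2 − 12m + 35 = ((1/65)m − 7/65)(65m**3 − 325m**2 + 65m − 325) + (0)
Last nonzero remainder: 65m**3 − 325m**2 + 65m − 325. Dividing through by 65 gives the monic gcd m**3 − 5m**2 + m − 5.
Then lcm(f, g) = f·g / gcd(f, g); expanding and making the result monic gives the answer.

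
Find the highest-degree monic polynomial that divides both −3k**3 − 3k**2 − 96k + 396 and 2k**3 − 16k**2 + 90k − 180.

k − 3

Euclidean algorithm in ℚ[k]:
  −3k**3 − 3k**2 − 96k + 396 = (−3/2)(2k**3 − 16k**2 + 90k − 180) + (−27k**2 + 39k + 126)
  2k**3 − 16k**2 + 90k − 180 = (−(2/27)k + 118/243)(−27k**2 + 39k + 126) + ((6512/81)k − 6512/27)
  −27k**2 + 39k + 126 = (−(2187/6512)k − 1701/3256)((6512/81)k − 6512/27) + (0)
Last nonzero remainder: (6512/81)k − 6512/27. Dividing through by 6512/81 gives the monic gcd k − 3.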